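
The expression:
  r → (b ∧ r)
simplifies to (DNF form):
b ∨ ¬r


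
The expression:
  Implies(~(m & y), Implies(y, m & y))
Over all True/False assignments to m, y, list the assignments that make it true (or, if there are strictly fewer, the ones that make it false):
is false only for:
  m=False, y=True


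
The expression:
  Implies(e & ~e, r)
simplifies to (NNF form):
True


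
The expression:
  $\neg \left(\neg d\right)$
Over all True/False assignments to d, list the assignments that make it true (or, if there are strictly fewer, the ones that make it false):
is true only for:
  d=True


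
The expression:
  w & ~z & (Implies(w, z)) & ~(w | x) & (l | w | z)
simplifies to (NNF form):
False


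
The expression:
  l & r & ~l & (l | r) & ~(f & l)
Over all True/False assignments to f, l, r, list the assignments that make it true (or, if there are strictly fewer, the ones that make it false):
is never true.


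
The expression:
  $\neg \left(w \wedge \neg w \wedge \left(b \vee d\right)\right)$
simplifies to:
$\text{True}$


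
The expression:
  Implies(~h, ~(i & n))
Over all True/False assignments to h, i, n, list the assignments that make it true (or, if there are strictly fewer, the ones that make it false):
is false only for:
  h=False, i=True, n=True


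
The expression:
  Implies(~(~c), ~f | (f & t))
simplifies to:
t | ~c | ~f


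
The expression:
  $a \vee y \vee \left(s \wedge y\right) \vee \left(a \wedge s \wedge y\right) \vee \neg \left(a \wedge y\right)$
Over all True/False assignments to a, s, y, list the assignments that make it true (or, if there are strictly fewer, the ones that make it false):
is always true.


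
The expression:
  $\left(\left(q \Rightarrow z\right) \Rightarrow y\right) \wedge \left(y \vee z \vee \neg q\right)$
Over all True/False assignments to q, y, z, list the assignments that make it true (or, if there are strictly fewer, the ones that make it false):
is true only for:
  q=False, y=True, z=False;
  q=False, y=True, z=True;
  q=True, y=True, z=False;
  q=True, y=True, z=True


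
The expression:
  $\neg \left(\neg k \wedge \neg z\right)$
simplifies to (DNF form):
$k \vee z$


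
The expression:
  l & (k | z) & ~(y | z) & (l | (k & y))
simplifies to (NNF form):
k & l & ~y & ~z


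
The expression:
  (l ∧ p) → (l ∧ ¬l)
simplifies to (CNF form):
¬l ∨ ¬p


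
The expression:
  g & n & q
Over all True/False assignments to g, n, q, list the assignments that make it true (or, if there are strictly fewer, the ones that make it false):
is true only for:
  g=True, n=True, q=True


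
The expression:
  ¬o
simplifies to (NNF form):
¬o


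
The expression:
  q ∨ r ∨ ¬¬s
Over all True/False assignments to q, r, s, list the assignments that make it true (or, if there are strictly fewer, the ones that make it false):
is false only for:
  q=False, r=False, s=False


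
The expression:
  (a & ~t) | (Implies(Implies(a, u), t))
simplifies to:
a | t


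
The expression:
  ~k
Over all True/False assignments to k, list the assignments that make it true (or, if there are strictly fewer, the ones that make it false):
is true only for:
  k=False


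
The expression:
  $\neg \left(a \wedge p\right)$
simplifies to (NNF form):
$\neg a \vee \neg p$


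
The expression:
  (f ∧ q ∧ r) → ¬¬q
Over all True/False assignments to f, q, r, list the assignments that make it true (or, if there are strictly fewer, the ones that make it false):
is always true.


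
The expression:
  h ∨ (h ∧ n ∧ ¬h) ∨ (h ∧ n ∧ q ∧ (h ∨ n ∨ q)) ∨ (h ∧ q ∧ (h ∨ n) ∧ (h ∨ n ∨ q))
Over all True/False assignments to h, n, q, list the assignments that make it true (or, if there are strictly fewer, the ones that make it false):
is true only for:
  h=True, n=False, q=False;
  h=True, n=False, q=True;
  h=True, n=True, q=False;
  h=True, n=True, q=True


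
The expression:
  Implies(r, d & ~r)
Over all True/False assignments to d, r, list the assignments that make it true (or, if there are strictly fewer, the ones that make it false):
is true only for:
  d=False, r=False;
  d=True, r=False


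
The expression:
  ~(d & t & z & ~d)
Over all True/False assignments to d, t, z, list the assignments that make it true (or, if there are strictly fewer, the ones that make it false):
is always true.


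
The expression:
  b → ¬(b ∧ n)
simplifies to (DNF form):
¬b ∨ ¬n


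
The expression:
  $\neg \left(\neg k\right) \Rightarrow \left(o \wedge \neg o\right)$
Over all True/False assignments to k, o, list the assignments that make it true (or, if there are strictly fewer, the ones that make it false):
is true only for:
  k=False, o=False;
  k=False, o=True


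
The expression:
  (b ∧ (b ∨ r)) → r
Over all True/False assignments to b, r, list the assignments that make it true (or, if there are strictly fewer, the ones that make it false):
is false only for:
  b=True, r=False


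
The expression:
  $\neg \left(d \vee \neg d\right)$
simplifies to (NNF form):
$\text{False}$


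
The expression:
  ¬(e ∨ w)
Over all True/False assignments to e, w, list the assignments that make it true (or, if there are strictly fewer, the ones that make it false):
is true only for:
  e=False, w=False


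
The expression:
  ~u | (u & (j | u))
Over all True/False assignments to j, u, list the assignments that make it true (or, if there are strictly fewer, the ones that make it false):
is always true.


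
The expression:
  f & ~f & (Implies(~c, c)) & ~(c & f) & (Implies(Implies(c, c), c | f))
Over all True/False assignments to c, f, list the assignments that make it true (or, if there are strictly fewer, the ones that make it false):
is never true.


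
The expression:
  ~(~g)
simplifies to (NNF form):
g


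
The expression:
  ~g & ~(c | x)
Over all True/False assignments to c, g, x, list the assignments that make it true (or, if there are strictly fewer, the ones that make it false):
is true only for:
  c=False, g=False, x=False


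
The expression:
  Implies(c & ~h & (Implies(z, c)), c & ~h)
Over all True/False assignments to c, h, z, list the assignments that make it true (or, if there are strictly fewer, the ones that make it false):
is always true.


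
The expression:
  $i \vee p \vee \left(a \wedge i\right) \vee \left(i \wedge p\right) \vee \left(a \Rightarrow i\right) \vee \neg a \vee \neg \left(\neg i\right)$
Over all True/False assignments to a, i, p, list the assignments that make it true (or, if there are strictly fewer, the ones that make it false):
is false only for:
  a=True, i=False, p=False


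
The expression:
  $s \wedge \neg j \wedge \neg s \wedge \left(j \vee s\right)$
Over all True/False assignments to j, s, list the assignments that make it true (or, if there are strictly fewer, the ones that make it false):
is never true.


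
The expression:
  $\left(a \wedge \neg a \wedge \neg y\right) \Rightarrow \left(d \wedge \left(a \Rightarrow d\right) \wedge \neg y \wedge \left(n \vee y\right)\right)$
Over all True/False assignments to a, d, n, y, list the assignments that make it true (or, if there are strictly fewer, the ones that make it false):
is always true.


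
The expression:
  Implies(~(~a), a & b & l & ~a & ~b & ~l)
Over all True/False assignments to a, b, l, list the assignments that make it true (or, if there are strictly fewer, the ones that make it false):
is true only for:
  a=False, b=False, l=False;
  a=False, b=False, l=True;
  a=False, b=True, l=False;
  a=False, b=True, l=True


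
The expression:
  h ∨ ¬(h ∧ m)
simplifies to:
True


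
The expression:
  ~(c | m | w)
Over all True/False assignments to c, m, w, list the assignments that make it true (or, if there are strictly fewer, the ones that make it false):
is true only for:
  c=False, m=False, w=False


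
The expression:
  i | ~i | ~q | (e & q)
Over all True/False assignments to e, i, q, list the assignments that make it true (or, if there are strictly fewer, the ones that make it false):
is always true.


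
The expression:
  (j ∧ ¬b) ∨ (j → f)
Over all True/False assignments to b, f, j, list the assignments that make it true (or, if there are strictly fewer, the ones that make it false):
is false only for:
  b=True, f=False, j=True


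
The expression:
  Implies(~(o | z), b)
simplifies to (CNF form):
b | o | z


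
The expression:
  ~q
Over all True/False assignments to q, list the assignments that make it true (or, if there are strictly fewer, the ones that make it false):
is true only for:
  q=False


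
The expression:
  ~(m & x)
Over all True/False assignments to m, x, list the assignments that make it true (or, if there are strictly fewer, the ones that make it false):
is false only for:
  m=True, x=True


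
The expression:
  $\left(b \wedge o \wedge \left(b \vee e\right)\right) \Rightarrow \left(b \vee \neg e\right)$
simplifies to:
$\text{True}$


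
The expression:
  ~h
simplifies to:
~h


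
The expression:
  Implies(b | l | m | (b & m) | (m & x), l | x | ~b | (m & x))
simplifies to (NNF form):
l | x | ~b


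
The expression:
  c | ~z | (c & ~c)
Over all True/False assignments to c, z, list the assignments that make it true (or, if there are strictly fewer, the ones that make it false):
is false only for:
  c=False, z=True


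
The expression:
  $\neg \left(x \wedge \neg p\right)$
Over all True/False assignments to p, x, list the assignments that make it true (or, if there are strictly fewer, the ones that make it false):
is false only for:
  p=False, x=True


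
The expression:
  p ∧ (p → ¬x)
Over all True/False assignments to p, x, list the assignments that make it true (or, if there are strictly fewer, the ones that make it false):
is true only for:
  p=True, x=False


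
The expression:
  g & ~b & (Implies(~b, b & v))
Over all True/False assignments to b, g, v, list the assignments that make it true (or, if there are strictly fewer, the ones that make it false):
is never true.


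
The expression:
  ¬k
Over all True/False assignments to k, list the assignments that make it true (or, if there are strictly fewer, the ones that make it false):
is true only for:
  k=False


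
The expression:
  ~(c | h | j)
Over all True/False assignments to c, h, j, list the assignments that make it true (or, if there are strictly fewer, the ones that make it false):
is true only for:
  c=False, h=False, j=False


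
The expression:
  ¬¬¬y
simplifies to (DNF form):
¬y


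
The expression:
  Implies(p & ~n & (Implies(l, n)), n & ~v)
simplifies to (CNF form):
l | n | ~p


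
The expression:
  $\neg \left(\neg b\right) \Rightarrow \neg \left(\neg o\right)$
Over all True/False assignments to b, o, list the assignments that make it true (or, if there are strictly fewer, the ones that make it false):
is false only for:
  b=True, o=False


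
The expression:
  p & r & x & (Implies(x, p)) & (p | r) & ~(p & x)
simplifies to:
False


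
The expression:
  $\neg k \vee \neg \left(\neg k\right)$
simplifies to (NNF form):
$\text{True}$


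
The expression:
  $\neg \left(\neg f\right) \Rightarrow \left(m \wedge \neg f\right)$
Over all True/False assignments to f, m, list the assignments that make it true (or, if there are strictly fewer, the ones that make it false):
is true only for:
  f=False, m=False;
  f=False, m=True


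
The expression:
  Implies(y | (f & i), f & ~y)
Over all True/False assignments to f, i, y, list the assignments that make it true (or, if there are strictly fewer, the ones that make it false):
is true only for:
  f=False, i=False, y=False;
  f=False, i=True, y=False;
  f=True, i=False, y=False;
  f=True, i=True, y=False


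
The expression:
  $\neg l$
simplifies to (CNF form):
$\neg l$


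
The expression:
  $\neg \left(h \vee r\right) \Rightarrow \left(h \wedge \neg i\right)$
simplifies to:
$h \vee r$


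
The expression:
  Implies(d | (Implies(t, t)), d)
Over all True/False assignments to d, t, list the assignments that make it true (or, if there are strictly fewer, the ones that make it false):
is true only for:
  d=True, t=False;
  d=True, t=True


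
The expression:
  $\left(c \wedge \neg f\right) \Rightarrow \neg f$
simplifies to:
$\text{True}$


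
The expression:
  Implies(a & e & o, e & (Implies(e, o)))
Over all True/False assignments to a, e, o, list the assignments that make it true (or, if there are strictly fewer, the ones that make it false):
is always true.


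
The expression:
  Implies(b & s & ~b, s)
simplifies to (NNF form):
True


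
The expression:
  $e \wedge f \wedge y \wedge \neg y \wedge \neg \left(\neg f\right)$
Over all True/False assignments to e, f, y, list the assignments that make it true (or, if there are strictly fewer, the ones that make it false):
is never true.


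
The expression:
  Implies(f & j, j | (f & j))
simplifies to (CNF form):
True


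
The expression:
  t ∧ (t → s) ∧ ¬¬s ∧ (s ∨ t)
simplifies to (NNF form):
s ∧ t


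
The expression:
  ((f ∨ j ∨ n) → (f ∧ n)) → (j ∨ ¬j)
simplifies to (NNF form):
True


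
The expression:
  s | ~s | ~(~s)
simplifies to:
True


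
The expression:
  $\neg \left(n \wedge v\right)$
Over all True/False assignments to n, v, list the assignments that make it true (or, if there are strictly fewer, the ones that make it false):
is false only for:
  n=True, v=True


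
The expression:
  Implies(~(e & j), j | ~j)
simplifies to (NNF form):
True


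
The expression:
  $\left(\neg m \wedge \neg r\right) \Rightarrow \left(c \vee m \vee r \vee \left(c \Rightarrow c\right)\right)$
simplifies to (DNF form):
$\text{True}$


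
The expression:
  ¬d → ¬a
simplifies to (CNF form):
d ∨ ¬a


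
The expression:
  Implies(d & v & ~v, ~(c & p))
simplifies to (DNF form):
True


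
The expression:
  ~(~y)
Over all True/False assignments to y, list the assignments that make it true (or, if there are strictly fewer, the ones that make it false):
is true only for:
  y=True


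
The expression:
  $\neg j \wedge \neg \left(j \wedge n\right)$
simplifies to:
$\neg j$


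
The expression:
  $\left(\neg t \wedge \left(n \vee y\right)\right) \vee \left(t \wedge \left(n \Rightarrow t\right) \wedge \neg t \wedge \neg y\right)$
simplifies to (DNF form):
$\left(n \wedge \neg t\right) \vee \left(y \wedge \neg t\right)$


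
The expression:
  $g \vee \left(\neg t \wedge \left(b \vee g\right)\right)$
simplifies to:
$g \vee \left(b \wedge \neg t\right)$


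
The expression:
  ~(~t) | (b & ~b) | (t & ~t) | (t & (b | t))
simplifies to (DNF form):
t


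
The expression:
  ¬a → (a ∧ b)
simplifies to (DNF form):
a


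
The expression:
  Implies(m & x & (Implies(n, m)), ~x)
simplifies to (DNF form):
~m | ~x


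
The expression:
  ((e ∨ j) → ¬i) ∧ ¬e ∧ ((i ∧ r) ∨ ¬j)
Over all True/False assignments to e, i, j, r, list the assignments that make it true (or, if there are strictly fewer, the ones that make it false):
is true only for:
  e=False, i=False, j=False, r=False;
  e=False, i=False, j=False, r=True;
  e=False, i=True, j=False, r=False;
  e=False, i=True, j=False, r=True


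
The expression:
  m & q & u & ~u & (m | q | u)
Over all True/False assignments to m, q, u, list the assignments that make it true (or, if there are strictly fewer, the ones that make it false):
is never true.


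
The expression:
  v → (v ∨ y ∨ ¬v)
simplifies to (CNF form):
True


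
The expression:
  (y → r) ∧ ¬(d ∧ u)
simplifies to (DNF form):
(r ∧ ¬d) ∨ (r ∧ ¬u) ∨ (¬d ∧ ¬y) ∨ (¬u ∧ ¬y)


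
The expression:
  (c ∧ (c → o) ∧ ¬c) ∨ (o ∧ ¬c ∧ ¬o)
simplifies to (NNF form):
False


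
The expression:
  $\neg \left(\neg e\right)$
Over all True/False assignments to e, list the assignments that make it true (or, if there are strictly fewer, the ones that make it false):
is true only for:
  e=True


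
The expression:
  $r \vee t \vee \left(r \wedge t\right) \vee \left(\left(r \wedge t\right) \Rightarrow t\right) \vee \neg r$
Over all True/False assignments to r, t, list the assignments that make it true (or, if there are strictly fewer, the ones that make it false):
is always true.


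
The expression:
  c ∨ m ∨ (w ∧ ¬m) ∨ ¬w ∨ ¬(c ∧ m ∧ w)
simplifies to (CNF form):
True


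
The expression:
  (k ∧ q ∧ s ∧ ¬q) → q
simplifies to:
True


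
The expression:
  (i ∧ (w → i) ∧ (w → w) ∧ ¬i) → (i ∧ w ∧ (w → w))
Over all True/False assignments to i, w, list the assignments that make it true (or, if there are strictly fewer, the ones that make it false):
is always true.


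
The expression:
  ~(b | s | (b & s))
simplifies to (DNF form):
~b & ~s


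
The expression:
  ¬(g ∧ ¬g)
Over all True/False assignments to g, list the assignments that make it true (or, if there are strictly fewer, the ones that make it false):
is always true.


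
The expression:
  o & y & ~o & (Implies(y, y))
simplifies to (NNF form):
False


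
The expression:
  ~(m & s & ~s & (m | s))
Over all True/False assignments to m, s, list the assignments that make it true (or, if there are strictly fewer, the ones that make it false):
is always true.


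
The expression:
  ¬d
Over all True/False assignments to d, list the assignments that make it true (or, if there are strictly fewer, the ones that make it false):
is true only for:
  d=False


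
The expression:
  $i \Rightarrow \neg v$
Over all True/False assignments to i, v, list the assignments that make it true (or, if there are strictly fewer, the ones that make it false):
is false only for:
  i=True, v=True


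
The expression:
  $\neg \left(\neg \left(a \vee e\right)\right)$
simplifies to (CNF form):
$a \vee e$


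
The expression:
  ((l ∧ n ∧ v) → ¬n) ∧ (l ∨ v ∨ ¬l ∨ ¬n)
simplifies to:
¬l ∨ ¬n ∨ ¬v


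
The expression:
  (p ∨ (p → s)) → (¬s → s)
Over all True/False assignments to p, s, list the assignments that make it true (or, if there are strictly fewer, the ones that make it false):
is true only for:
  p=False, s=True;
  p=True, s=True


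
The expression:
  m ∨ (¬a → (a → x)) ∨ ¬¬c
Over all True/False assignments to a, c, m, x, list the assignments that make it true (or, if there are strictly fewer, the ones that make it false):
is always true.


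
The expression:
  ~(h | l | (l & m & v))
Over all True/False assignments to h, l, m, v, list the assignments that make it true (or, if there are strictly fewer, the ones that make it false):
is true only for:
  h=False, l=False, m=False, v=False;
  h=False, l=False, m=False, v=True;
  h=False, l=False, m=True, v=False;
  h=False, l=False, m=True, v=True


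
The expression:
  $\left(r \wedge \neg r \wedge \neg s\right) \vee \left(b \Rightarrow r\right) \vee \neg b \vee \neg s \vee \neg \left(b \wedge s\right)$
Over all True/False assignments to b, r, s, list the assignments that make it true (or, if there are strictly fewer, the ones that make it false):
is false only for:
  b=True, r=False, s=True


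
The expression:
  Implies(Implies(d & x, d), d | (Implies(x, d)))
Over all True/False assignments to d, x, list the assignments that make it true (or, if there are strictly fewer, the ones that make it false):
is false only for:
  d=False, x=True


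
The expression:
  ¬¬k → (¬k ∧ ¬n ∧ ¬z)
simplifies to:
¬k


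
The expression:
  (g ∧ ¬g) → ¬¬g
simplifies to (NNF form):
True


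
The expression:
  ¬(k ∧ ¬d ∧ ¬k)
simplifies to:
True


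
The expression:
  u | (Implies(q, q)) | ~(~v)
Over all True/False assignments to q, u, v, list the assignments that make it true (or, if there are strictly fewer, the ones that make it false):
is always true.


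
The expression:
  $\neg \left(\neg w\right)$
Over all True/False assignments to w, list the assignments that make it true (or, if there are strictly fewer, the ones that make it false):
is true only for:
  w=True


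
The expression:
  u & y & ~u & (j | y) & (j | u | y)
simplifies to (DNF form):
False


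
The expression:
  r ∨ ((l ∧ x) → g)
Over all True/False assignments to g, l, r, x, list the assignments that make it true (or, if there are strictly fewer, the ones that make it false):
is false only for:
  g=False, l=True, r=False, x=True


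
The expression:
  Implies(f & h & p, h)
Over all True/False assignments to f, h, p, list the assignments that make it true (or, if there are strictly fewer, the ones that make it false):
is always true.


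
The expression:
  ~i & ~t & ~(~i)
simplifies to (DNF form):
False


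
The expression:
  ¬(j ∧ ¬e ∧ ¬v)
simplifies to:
e ∨ v ∨ ¬j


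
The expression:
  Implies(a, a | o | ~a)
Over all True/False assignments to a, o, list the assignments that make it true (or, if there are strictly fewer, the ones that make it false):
is always true.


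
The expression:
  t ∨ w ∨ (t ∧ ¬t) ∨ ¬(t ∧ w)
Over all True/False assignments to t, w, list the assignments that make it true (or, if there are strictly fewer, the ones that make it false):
is always true.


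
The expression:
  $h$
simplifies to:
$h$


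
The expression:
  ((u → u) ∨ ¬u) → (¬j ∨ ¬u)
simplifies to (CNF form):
¬j ∨ ¬u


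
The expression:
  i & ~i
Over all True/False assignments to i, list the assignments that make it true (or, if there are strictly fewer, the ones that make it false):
is never true.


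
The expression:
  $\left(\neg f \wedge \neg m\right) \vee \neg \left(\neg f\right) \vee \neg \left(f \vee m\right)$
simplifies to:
$f \vee \neg m$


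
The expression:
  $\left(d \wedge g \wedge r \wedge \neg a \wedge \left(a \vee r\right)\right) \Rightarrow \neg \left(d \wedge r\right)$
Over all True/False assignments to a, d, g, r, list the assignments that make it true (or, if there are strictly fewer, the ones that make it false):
is false only for:
  a=False, d=True, g=True, r=True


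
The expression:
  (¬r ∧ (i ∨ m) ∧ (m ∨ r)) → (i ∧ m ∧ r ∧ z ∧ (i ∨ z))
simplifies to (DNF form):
r ∨ ¬m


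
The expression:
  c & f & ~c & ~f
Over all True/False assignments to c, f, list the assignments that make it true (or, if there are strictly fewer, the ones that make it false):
is never true.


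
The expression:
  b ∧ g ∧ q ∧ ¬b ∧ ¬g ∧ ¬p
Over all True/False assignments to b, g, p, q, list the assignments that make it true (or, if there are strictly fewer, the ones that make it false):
is never true.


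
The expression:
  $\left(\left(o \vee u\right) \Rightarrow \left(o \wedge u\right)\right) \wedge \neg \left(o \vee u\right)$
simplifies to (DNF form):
$\neg o \wedge \neg u$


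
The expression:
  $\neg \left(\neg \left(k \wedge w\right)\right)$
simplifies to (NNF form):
$k \wedge w$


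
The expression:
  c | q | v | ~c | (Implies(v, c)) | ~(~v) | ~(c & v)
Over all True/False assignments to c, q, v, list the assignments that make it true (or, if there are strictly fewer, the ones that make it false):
is always true.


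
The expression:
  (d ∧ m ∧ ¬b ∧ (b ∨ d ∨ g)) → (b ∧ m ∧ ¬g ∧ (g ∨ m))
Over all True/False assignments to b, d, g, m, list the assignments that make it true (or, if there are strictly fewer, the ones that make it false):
is false only for:
  b=False, d=True, g=False, m=True;
  b=False, d=True, g=True, m=True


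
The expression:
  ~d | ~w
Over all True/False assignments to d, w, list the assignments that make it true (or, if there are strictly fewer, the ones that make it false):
is false only for:
  d=True, w=True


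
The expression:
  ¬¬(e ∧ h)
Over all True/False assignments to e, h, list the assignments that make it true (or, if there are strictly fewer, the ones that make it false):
is true only for:
  e=True, h=True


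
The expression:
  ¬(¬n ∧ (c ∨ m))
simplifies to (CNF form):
(n ∨ ¬c) ∧ (n ∨ ¬m)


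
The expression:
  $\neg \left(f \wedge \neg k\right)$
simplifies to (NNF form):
$k \vee \neg f$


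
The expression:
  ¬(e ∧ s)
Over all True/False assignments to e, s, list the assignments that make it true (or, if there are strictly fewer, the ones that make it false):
is false only for:
  e=True, s=True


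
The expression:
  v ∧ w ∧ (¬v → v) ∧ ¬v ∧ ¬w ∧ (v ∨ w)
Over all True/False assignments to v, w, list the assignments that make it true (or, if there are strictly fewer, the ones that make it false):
is never true.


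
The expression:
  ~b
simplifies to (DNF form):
~b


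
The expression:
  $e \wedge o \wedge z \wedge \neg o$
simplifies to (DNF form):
$\text{False}$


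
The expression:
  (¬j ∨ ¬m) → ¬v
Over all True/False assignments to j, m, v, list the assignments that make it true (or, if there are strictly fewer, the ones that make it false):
is false only for:
  j=False, m=False, v=True;
  j=False, m=True, v=True;
  j=True, m=False, v=True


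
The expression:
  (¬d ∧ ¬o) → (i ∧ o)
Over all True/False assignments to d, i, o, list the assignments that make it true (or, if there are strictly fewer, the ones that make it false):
is false only for:
  d=False, i=False, o=False;
  d=False, i=True, o=False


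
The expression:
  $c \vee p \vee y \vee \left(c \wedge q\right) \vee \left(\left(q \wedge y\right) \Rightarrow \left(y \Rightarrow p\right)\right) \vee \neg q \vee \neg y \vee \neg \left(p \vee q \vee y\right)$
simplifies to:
$\text{True}$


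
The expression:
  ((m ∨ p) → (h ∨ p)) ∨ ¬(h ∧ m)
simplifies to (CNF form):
True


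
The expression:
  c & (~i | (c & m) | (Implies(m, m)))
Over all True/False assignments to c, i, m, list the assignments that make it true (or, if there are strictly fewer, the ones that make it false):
is true only for:
  c=True, i=False, m=False;
  c=True, i=False, m=True;
  c=True, i=True, m=False;
  c=True, i=True, m=True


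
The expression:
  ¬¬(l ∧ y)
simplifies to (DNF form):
l ∧ y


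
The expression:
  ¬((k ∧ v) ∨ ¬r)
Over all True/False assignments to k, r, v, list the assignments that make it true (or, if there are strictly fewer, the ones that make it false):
is true only for:
  k=False, r=True, v=False;
  k=False, r=True, v=True;
  k=True, r=True, v=False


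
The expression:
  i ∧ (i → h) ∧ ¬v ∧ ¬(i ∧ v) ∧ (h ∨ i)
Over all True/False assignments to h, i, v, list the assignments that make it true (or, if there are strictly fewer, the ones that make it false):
is true only for:
  h=True, i=True, v=False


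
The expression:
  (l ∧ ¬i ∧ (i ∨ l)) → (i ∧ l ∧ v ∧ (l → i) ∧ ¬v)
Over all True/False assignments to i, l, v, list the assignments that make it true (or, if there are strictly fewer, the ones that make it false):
is false only for:
  i=False, l=True, v=False;
  i=False, l=True, v=True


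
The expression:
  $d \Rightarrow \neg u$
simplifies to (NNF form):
$\neg d \vee \neg u$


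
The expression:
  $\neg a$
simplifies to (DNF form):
$\neg a$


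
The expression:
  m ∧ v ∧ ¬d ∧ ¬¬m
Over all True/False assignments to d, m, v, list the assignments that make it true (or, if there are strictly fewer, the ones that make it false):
is true only for:
  d=False, m=True, v=True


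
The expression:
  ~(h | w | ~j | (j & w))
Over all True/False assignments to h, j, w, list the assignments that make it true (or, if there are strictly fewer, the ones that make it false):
is true only for:
  h=False, j=True, w=False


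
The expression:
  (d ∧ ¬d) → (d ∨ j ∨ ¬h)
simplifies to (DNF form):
True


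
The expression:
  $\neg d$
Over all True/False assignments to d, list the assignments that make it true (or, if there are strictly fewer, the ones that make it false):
is true only for:
  d=False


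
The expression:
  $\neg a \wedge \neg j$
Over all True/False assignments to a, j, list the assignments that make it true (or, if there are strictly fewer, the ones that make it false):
is true only for:
  a=False, j=False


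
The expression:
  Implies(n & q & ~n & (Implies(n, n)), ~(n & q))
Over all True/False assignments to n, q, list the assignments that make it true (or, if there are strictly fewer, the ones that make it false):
is always true.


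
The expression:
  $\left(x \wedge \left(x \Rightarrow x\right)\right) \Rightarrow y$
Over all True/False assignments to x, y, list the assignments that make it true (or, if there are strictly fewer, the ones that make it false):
is false only for:
  x=True, y=False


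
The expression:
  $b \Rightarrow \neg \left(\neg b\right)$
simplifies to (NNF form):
$\text{True}$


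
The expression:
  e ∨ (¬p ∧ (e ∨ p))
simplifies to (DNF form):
e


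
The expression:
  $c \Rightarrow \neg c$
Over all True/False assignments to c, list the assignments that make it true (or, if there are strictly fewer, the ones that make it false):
is true only for:
  c=False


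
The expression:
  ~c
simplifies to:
~c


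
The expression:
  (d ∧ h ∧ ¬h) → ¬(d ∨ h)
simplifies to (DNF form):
True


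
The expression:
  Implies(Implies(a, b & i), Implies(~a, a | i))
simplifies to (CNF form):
a | i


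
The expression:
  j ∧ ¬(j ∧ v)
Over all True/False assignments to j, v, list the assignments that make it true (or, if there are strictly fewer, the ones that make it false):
is true only for:
  j=True, v=False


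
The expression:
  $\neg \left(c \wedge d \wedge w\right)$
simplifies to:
$\neg c \vee \neg d \vee \neg w$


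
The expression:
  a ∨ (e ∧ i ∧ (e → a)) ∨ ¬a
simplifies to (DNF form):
True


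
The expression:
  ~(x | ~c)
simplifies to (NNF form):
c & ~x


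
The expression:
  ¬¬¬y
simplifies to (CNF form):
¬y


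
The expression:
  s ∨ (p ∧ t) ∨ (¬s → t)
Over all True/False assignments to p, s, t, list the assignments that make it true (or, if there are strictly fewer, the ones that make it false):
is false only for:
  p=False, s=False, t=False;
  p=True, s=False, t=False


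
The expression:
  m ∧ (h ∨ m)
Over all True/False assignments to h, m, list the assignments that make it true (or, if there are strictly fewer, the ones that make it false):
is true only for:
  h=False, m=True;
  h=True, m=True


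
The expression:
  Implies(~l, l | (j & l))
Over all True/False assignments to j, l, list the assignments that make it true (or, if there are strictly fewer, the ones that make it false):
is true only for:
  j=False, l=True;
  j=True, l=True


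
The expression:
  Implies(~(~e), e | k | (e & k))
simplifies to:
True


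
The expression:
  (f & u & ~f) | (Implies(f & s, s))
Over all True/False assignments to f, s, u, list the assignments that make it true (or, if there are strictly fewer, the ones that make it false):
is always true.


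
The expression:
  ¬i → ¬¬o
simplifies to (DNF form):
i ∨ o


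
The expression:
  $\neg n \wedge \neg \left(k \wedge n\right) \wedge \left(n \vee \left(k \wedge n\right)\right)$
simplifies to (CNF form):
$\text{False}$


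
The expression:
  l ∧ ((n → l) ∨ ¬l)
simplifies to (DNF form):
l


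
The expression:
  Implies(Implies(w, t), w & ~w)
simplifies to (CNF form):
w & ~t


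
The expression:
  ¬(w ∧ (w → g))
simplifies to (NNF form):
¬g ∨ ¬w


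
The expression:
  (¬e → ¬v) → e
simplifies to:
e ∨ v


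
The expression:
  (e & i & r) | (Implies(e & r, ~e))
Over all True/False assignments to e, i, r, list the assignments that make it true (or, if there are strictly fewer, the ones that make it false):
is false only for:
  e=True, i=False, r=True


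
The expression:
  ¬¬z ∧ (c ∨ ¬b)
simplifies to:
z ∧ (c ∨ ¬b)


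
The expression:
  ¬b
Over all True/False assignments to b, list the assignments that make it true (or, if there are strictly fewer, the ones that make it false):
is true only for:
  b=False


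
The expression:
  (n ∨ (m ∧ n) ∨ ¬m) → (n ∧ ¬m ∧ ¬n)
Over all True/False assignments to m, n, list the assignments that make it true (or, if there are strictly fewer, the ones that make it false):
is true only for:
  m=True, n=False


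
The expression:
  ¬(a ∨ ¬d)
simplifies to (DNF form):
d ∧ ¬a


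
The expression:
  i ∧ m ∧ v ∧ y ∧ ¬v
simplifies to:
False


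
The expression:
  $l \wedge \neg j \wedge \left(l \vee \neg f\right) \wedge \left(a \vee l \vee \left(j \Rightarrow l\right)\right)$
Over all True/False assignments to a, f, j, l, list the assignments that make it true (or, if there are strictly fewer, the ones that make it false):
is true only for:
  a=False, f=False, j=False, l=True;
  a=False, f=True, j=False, l=True;
  a=True, f=False, j=False, l=True;
  a=True, f=True, j=False, l=True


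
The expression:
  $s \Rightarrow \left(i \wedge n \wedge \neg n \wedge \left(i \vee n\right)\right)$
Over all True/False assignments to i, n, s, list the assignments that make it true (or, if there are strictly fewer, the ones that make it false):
is true only for:
  i=False, n=False, s=False;
  i=False, n=True, s=False;
  i=True, n=False, s=False;
  i=True, n=True, s=False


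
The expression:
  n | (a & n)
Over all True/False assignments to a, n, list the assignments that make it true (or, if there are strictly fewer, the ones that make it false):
is true only for:
  a=False, n=True;
  a=True, n=True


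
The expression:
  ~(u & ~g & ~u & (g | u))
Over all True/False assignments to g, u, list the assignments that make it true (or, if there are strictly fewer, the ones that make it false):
is always true.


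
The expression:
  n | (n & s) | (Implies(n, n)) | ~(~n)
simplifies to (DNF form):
True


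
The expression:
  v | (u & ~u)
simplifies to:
v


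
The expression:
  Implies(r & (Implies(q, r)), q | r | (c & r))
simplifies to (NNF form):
True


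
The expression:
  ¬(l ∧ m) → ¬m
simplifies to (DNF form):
l ∨ ¬m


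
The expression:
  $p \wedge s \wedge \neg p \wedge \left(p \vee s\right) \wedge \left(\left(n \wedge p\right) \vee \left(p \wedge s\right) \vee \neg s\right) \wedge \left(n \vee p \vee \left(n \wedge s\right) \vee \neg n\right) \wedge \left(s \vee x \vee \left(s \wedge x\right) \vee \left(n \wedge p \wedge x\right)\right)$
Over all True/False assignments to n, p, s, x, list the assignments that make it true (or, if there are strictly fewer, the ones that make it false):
is never true.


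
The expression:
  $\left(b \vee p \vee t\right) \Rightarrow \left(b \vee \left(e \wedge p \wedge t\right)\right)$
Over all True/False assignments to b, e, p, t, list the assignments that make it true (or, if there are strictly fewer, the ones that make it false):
is false only for:
  b=False, e=False, p=False, t=True;
  b=False, e=False, p=True, t=False;
  b=False, e=False, p=True, t=True;
  b=False, e=True, p=False, t=True;
  b=False, e=True, p=True, t=False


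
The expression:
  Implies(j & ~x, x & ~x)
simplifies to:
x | ~j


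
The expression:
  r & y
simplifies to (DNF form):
r & y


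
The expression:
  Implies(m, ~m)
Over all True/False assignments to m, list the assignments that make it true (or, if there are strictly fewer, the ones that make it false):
is true only for:
  m=False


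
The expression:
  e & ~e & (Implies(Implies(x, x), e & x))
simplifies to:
False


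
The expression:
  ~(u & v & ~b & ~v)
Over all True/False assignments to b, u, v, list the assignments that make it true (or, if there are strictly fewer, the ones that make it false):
is always true.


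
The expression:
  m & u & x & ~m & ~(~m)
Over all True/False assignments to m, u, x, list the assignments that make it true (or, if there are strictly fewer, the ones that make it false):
is never true.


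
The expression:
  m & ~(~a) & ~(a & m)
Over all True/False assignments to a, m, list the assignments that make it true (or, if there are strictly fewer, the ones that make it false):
is never true.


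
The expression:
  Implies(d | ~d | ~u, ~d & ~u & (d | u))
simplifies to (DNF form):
False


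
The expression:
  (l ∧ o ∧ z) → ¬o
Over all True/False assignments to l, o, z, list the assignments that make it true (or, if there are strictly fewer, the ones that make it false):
is false only for:
  l=True, o=True, z=True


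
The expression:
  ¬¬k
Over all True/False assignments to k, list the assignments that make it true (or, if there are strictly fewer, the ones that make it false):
is true only for:
  k=True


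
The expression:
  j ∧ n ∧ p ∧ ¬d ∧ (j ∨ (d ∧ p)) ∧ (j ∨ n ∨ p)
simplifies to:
j ∧ n ∧ p ∧ ¬d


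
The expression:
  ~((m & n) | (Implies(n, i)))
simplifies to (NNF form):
n & ~i & ~m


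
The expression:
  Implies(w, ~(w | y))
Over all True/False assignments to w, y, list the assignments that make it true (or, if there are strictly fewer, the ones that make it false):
is true only for:
  w=False, y=False;
  w=False, y=True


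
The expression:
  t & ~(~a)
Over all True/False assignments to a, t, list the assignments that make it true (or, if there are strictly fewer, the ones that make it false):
is true only for:
  a=True, t=True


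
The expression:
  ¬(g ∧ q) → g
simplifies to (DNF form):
g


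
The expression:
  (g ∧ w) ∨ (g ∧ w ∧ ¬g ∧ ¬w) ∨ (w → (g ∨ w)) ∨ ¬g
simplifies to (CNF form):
True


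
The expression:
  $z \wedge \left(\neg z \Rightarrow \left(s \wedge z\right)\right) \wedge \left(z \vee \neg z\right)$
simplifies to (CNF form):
$z$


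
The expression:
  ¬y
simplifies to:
¬y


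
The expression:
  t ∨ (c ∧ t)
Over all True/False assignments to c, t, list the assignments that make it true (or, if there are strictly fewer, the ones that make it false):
is true only for:
  c=False, t=True;
  c=True, t=True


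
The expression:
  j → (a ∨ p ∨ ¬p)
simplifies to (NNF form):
True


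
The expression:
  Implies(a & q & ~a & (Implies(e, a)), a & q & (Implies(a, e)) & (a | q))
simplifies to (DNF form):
True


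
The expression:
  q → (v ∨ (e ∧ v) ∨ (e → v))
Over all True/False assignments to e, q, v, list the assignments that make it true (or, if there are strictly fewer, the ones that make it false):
is false only for:
  e=True, q=True, v=False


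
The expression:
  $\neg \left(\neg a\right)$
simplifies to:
$a$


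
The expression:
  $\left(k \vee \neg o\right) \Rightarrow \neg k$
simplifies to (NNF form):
$\neg k$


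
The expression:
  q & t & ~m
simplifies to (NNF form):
q & t & ~m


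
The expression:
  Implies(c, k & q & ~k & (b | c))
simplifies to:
~c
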